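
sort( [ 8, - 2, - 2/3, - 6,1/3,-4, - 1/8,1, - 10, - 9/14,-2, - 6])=[-10, - 6,-6,-4, - 2, - 2, - 2/3, - 9/14, - 1/8, 1/3,1, 8]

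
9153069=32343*283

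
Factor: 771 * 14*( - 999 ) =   -  10783206 = - 2^1* 3^4 * 7^1  *  37^1*257^1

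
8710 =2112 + 6598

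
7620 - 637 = 6983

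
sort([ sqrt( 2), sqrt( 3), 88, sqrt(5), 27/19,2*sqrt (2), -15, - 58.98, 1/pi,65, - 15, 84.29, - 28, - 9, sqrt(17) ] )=[ - 58.98,- 28 , - 15, - 15,- 9, 1/pi, sqrt(2 ),27/19, sqrt( 3) , sqrt(5 ),2*sqrt( 2 ), sqrt( 17 ) , 65,84.29, 88 ]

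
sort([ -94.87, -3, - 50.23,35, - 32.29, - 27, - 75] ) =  [  -  94.87 ,- 75,-50.23,-32.29, -27, - 3,35]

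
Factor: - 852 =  - 2^2 * 3^1*71^1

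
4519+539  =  5058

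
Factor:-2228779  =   - 7^1 * 191^1 * 1667^1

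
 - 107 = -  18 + -89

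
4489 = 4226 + 263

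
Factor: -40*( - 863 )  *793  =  2^3*5^1*13^1 * 61^1*863^1 = 27374360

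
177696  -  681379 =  - 503683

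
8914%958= 292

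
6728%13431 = 6728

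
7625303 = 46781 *163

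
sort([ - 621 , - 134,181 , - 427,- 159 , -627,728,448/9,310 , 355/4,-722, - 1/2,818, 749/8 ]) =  [ - 722,-627, - 621, - 427,-159, - 134, - 1/2, 448/9,355/4, 749/8,  181, 310,728,818] 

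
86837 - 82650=4187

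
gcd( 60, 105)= 15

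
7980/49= 1140/7 = 162.86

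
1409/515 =2 + 379/515 =2.74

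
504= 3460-2956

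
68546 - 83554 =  - 15008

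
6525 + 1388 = 7913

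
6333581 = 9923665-3590084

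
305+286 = 591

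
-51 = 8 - 59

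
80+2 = 82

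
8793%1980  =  873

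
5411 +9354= 14765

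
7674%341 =172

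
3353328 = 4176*803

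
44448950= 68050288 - 23601338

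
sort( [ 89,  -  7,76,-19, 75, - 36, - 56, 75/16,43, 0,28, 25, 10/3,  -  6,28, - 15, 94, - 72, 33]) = [ - 72,-56, - 36,  -  19, - 15, - 7,-6, 0, 10/3, 75/16,25,  28,28, 33,  43 , 75,  76,89, 94 ]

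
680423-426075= 254348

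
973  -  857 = 116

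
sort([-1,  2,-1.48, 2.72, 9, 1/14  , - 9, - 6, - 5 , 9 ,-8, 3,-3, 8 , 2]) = [ - 9 , - 8,-6, -5,-3,- 1.48 ,-1,1/14,2,  2,2.72,3,  8, 9, 9]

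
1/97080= 1/97080= 0.00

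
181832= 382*476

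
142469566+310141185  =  452610751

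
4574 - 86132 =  - 81558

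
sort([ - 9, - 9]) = [ - 9, - 9 ]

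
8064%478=416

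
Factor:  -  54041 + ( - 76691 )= - 130732=-  2^2*7^2*23^1*29^1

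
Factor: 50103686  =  2^1*43^1 * 582601^1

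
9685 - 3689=5996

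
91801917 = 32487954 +59313963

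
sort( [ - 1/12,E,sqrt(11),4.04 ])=[ - 1/12,E,sqrt( 11), 4.04]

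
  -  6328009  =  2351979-8679988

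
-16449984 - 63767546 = -80217530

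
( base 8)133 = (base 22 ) 43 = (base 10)91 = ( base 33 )2p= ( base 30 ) 31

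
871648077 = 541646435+330001642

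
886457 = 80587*11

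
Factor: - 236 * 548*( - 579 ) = 2^4*3^1 * 59^1*137^1*193^1 = 74880912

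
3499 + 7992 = 11491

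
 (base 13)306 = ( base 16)201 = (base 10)513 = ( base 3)201000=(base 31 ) GH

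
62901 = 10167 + 52734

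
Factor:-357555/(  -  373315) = 363/379 = 3^1*11^2* 379^( - 1 ) 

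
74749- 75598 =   -  849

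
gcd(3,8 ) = 1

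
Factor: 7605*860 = 2^2*3^2*5^2*13^2*43^1= 6540300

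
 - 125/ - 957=125/957 = 0.13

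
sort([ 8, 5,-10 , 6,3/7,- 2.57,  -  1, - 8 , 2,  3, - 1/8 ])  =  [-10, - 8,-2.57, - 1,- 1/8 , 3/7, 2 , 3,5, 6,8]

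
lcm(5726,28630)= 28630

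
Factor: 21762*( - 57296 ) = -2^5 * 3^3*13^1*31^1*3581^1 = - 1246875552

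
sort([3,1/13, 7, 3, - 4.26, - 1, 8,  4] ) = [ - 4.26,- 1, 1/13, 3, 3, 4, 7,8]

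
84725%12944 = 7061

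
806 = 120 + 686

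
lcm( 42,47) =1974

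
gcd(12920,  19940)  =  20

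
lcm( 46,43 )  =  1978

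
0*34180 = 0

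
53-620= - 567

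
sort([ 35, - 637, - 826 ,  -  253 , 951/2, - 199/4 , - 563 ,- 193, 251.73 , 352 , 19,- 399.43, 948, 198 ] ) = [ - 826, - 637 , - 563,  -  399.43, - 253,-193, - 199/4, 19,35, 198 , 251.73, 352,951/2,948 ]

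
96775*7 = 677425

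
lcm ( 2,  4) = 4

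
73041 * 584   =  42655944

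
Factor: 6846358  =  2^1*3423179^1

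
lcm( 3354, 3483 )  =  90558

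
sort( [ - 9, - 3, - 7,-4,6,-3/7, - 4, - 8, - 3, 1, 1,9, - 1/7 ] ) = [ - 9 , - 8, - 7, - 4,  -  4, - 3, -3, - 3/7, - 1/7,1 , 1,6,9 ] 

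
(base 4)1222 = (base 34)34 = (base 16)6a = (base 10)106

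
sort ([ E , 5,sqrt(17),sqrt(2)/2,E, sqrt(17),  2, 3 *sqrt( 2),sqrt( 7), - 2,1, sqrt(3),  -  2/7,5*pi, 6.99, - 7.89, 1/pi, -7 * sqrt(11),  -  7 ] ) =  [ -7*sqrt(11 ), - 7.89, - 7,- 2  , - 2/7, 1/pi, sqrt(2) /2,1, sqrt(3),2 , sqrt(7), E,  E, sqrt(17), sqrt( 17), 3*sqrt ( 2), 5,6.99,5* pi]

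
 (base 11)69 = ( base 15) 50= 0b1001011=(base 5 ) 300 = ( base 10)75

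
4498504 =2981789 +1516715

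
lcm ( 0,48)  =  0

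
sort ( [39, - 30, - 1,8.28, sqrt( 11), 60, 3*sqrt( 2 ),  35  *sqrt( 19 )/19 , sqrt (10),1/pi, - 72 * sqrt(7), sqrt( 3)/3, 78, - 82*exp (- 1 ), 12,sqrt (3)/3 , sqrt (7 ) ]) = [ - 72* sqrt( 7), - 82*exp( - 1 ), - 30, - 1,1/pi , sqrt(3 ) /3, sqrt(3)/3 , sqrt( 7 ), sqrt( 10),sqrt( 11 ) , 3 * sqrt( 2),35*sqrt( 19) /19, 8.28,12, 39 , 60 , 78]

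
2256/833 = 2256/833 = 2.71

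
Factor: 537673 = 537673^1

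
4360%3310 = 1050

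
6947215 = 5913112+1034103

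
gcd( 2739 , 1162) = 83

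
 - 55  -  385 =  - 440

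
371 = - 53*( - 7) 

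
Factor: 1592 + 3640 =5232 = 2^4*3^1*109^1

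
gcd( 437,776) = 1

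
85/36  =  85/36 = 2.36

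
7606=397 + 7209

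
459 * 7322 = 3360798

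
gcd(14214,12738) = 6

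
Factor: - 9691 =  - 11^1*881^1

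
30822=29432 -- 1390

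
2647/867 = 3+ 46/867 = 3.05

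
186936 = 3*62312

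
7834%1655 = 1214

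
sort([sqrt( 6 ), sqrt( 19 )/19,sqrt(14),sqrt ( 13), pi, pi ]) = [sqrt( 19) /19,sqrt ( 6 ), pi, pi,  sqrt( 13 ),sqrt(14) ]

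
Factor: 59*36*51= 2^2*3^3 * 17^1*59^1  =  108324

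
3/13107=1/4369 = 0.00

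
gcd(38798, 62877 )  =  1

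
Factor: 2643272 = 2^3  *330409^1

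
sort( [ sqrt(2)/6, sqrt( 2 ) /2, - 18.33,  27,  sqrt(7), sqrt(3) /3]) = [ - 18.33, sqrt(2) /6,sqrt(3 ) /3,sqrt ( 2 )/2,sqrt( 7 ), 27 ]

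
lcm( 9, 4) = 36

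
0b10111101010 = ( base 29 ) 1n6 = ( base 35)189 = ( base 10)1514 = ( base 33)1ct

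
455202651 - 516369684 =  - 61167033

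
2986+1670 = 4656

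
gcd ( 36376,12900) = 4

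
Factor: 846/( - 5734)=  -  3^2*61^( - 1 )  =  -9/61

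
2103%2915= 2103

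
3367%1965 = 1402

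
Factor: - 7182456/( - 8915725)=2^3*3^1*5^( - 2)*7^( - 1)*13^( - 1)*19^2*829^1 *3919^( - 1) 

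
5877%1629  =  990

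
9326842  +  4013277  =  13340119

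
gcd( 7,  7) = 7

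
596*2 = 1192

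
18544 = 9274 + 9270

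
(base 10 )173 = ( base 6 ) 445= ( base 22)7J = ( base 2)10101101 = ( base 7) 335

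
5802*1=5802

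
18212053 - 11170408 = 7041645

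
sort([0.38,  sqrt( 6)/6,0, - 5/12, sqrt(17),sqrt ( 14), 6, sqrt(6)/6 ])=[ - 5/12,0,0.38, sqrt( 6 ) /6,  sqrt( 6) /6,sqrt ( 14), sqrt( 17 ), 6]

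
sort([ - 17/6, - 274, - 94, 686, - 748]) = [ - 748, - 274, - 94, -17/6, 686]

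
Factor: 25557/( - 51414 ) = -2^ ( - 1 )*7^1*11^( - 1)*19^ ( -1 )*41^(-1)*1217^1  =  -8519/17138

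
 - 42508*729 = - 30988332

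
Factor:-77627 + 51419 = -2^5*3^2*7^1*13^1 = -26208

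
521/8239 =521/8239 = 0.06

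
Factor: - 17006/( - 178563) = 2^1 *3^ ( - 1)*7^( - 1 )   =  2/21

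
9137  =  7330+1807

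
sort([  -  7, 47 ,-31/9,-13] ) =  [-13,-7,-31/9, 47]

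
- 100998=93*( - 1086)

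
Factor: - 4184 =- 2^3 * 523^1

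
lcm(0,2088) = 0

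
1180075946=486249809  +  693826137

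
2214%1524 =690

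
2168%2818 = 2168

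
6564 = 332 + 6232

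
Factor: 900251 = 11^1*223^1*367^1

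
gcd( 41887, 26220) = 1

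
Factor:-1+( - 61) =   -  62 = - 2^1*31^1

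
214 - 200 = 14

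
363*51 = 18513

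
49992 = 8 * 6249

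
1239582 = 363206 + 876376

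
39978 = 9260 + 30718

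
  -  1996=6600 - 8596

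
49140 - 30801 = 18339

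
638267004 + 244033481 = 882300485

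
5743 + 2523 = 8266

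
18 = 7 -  - 11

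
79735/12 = 6644 + 7/12 = 6644.58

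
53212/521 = 53212/521 = 102.13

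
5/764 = 5/764 = 0.01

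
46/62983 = 46/62983 = 0.00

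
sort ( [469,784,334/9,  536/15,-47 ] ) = [ - 47,  536/15,334/9,469, 784 ]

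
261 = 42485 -42224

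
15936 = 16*996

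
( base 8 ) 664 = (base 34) cs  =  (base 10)436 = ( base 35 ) cg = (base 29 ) f1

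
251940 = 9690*26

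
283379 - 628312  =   - 344933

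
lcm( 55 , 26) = 1430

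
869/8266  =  869/8266 = 0.11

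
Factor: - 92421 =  - 3^4 * 7^1* 163^1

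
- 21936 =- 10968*2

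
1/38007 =1/38007 = 0.00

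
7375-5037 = 2338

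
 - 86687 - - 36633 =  - 50054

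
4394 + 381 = 4775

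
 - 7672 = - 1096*7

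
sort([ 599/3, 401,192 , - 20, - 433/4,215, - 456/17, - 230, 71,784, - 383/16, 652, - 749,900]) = [ - 749, - 230, - 433/4, - 456/17, - 383/16, - 20, 71,192,599/3,215,401,652, 784, 900]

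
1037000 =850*1220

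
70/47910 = 7/4791 = 0.00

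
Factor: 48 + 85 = 133 = 7^1*19^1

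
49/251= 49/251 =0.20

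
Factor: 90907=90907^1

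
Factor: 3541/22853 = 3541^1*22853^( - 1 ) 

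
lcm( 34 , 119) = 238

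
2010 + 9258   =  11268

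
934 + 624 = 1558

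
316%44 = 8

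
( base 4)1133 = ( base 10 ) 95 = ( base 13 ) 74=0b1011111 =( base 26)3H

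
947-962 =  -  15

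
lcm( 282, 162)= 7614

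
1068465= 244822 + 823643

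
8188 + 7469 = 15657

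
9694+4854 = 14548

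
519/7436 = 519/7436 = 0.07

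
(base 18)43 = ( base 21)3c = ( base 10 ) 75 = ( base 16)4B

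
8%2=0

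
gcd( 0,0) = 0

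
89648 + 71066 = 160714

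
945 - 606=339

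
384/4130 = 192/2065 = 0.09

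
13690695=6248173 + 7442522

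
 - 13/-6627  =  13/6627 = 0.00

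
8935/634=14 + 59/634 = 14.09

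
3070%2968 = 102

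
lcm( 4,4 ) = 4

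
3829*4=15316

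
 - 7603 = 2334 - 9937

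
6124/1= 6124=6124.00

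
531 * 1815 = 963765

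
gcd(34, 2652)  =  34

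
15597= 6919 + 8678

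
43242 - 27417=15825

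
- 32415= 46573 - 78988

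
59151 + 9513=68664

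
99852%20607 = 17424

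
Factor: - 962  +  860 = - 102 = -  2^1 *3^1*17^1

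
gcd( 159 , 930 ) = 3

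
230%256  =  230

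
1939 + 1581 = 3520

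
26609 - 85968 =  - 59359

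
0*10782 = 0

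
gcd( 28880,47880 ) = 760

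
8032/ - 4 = -2008 + 0/1 = - 2008.00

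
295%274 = 21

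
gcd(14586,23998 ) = 26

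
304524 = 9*33836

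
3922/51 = 76+46/51 = 76.90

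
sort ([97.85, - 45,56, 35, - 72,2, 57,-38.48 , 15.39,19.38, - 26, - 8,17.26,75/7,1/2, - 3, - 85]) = [-85, - 72, - 45, - 38.48, - 26, - 8, - 3,1/2 , 2,75/7,  15.39,17.26, 19.38,35, 56,57, 97.85 ] 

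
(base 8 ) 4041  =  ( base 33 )1U2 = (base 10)2081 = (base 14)a89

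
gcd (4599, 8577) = 9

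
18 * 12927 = 232686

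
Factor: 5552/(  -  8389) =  - 2^4*347^1 * 8389^(-1)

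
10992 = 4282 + 6710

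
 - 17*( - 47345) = 804865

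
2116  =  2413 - 297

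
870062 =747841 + 122221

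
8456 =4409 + 4047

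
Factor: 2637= 3^2*293^1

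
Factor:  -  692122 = -2^1*37^1*47^1*199^1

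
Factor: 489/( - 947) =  - 3^1*163^1*947^( - 1)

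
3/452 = 3/452=0.01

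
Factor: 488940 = 2^2 *3^1 * 5^1*29^1 * 281^1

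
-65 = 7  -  72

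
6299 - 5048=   1251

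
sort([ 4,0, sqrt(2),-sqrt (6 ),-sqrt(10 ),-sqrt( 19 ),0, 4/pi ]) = [ - sqrt( 19 ), - sqrt( 10 ),-sqrt ( 6) , 0, 0,4/pi , sqrt(2),4]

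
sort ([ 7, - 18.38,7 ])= [ - 18.38,7,7 ] 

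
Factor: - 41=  - 41^1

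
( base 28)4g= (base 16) 80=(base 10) 128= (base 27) 4K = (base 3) 11202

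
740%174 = 44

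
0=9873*0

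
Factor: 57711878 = 2^1*7^1*4122277^1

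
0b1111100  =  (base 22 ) 5E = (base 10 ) 124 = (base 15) 84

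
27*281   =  7587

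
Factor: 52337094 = 2^1*3^1*179^1*48731^1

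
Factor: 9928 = 2^3*17^1 * 73^1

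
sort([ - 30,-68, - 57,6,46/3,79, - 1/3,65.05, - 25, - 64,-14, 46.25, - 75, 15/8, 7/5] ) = [-75, - 68,-64 ,  -  57, - 30, - 25,-14,-1/3, 7/5,15/8, 6, 46/3, 46.25, 65.05, 79 ] 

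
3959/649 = 3959/649 = 6.10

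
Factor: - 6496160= - 2^5*5^1* 11^1*3691^1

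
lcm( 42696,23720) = 213480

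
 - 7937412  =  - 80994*98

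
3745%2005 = 1740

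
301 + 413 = 714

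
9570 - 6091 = 3479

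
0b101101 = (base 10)45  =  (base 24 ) 1l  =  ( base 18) 29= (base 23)1m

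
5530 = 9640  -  4110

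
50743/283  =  179 + 86/283= 179.30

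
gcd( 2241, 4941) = 27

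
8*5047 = 40376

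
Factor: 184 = 2^3*23^1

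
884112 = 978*904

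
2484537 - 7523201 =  - 5038664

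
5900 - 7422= -1522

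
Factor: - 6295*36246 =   -  2^1*3^1*5^1 * 7^1*863^1*1259^1 = -228168570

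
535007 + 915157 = 1450164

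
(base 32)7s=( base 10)252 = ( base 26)9I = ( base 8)374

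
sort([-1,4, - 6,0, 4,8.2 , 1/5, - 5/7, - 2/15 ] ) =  [ - 6,-1, - 5/7, - 2/15,0,  1/5,4,  4,8.2 ] 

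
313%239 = 74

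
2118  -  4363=  -  2245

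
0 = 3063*0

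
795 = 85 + 710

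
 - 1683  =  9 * ( - 187 ) 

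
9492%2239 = 536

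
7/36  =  7/36 = 0.19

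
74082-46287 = 27795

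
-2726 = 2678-5404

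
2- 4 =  - 2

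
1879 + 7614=9493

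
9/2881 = 9/2881 = 0.00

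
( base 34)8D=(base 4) 10131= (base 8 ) 435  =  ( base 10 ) 285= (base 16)11d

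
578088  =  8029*72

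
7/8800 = 7/8800=0.00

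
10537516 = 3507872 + 7029644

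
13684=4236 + 9448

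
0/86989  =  0=0.00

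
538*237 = 127506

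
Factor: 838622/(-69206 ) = -19^1 * 29^1 * 761^1 * 34603^(- 1) = - 419311/34603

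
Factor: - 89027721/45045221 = -3^3*13^( - 1) * 173^(-1)*20029^( - 1)*3297323^1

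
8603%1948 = 811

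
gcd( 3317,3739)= 1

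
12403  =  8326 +4077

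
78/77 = 1 +1/77 = 1.01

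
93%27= 12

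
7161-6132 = 1029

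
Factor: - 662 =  - 2^1 * 331^1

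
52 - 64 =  - 12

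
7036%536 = 68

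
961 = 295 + 666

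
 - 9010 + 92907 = 83897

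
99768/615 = 33256/205 = 162.22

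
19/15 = 19/15 = 1.27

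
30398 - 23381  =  7017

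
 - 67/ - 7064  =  67/7064 = 0.01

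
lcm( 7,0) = 0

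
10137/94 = 107 + 79/94 = 107.84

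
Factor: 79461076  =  2^2*43^1*461983^1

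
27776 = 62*448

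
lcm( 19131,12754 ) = 38262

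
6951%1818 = 1497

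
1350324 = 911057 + 439267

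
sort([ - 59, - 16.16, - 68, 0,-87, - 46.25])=[- 87, - 68, - 59, - 46.25 , - 16.16, 0]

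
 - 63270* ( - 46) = 2910420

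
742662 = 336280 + 406382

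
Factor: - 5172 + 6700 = 2^3 * 191^1 = 1528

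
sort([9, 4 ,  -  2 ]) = [ - 2, 4 , 9] 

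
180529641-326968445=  - 146438804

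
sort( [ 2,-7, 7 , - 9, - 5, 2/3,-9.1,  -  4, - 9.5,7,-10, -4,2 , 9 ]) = [ - 10 , - 9.5, - 9.1, - 9 ,-7, - 5, - 4,-4, 2/3,2,2, 7, 7, 9 ]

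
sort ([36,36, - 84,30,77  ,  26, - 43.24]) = [-84, - 43.24, 26, 30, 36,36, 77 ] 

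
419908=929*452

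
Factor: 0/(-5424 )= 0 = 0^1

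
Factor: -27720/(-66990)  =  12/29 = 2^2 * 3^1*29^( - 1)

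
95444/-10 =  - 9545 + 3/5 = - 9544.40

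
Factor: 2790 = 2^1*3^2*5^1*31^1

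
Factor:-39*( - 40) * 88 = 2^6 * 3^1 *5^1*11^1 * 13^1 = 137280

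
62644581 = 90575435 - 27930854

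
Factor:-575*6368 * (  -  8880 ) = 32515008000 = 2^9*3^1*5^3*23^1*37^1  *199^1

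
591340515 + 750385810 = 1341726325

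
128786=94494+34292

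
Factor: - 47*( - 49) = 2303 = 7^2*47^1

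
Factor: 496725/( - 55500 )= - 179/20 = - 2^ ( - 2)*5^( - 1)*179^1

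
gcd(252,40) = 4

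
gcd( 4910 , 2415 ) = 5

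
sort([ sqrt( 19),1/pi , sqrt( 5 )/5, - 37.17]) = [ - 37.17, 1/pi, sqrt( 5 ) /5, sqrt( 19 )]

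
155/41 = 3 + 32/41 =3.78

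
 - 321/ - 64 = 5 + 1/64 = 5.02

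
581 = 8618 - 8037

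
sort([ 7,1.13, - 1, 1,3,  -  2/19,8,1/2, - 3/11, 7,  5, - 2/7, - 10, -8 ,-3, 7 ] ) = [ - 10, - 8, - 3, - 1,-2/7, - 3/11, - 2/19, 1/2 , 1, 1.13,3,5, 7,7,7 , 8 ]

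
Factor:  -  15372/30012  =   - 3^1 * 7^1*41^(- 1)=- 21/41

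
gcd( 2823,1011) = 3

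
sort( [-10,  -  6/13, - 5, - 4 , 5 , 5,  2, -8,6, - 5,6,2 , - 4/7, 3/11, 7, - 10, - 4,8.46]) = [ - 10, - 10,-8, - 5,- 5, - 4,-4, -4/7, - 6/13, 3/11,2,  2,5, 5, 6,6,7, 8.46 ]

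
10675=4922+5753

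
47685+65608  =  113293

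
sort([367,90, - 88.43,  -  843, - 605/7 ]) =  [-843, -88.43, - 605/7, 90,367] 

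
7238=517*14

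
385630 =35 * 11018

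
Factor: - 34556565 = - 3^1*5^1*271^1*8501^1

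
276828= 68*4071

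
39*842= 32838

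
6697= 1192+5505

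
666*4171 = 2777886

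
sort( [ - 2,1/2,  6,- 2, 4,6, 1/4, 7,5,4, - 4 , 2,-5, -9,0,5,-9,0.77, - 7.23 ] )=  [-9, - 9,  -  7.23 ,  -  5,  -  4, -2, - 2, 0, 1/4, 1/2, 0.77,2,  4, 4,5, 5,6,6, 7] 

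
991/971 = 991/971 = 1.02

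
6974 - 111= 6863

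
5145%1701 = 42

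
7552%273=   181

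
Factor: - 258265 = - 5^1*7^1*47^1 * 157^1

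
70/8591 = 70/8591= 0.01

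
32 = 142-110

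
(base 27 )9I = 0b100000101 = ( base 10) 261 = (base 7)522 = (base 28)99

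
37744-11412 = 26332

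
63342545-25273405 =38069140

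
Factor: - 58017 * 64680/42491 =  - 3752539560/42491 = - 2^3 * 3^2 * 5^1* 7^2*11^1 * 83^1*233^1 * 42491^( -1) 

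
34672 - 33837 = 835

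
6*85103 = 510618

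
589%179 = 52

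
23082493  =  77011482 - 53928989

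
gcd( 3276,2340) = 468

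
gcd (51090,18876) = 78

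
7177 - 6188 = 989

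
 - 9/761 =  - 1+ 752/761 = -  0.01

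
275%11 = 0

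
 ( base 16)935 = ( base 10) 2357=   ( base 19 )6a1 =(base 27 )368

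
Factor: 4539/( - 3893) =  - 267/229 = - 3^1* 89^1*229^ ( - 1)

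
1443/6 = 240 + 1/2 = 240.50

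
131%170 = 131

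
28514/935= 30+464/935 = 30.50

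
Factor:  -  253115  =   - 5^1 * 23^1 * 31^1 * 71^1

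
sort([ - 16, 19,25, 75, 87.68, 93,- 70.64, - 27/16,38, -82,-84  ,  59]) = [ - 84, - 82, - 70.64, - 16, - 27/16,19,  25 , 38, 59, 75, 87.68, 93 ] 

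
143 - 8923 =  - 8780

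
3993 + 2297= 6290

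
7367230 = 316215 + 7051015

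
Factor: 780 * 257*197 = 39490620 = 2^2*3^1*5^1*13^1*197^1 * 257^1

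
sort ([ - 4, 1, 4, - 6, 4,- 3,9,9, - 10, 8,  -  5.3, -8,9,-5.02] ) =[-10, -8, - 6, - 5.3, - 5.02, - 4,-3,  1, 4,  4 , 8,  9,9,9] 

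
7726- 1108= 6618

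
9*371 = 3339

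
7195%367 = 222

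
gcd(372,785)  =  1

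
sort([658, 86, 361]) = [ 86,361, 658 ]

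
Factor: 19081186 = 2^1*79^1*120767^1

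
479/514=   479/514 = 0.93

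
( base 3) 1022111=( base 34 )S6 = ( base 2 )1110111110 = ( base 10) 958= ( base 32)TU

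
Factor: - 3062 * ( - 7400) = 22658800 = 2^4*5^2*37^1*1531^1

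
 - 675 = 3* ( - 225) 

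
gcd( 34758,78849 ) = 9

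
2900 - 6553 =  - 3653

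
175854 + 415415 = 591269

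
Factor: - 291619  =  -291619^1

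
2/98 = 1/49 = 0.02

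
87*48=4176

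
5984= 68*88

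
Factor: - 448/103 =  - 2^6*7^1*103^ ( - 1 )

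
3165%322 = 267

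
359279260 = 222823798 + 136455462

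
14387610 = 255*56422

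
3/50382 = 1/16794=0.00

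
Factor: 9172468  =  2^2*29^1*107^1*739^1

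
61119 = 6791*9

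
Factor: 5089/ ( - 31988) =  - 7/44 = -2^ ( - 2) * 7^1*11^( - 1 )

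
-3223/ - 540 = 5 + 523/540  =  5.97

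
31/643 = 31/643 = 0.05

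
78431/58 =78431/58 = 1352.26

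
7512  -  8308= -796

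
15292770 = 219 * 69830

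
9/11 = 9/11 = 0.82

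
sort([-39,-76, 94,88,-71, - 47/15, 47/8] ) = [-76, - 71, - 39,  -  47/15, 47/8,88,  94] 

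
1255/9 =139 + 4/9 = 139.44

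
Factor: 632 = 2^3*79^1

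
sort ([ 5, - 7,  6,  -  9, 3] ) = [ - 9, - 7,3,5,6] 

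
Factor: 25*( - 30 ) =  - 750 = - 2^1 * 3^1*5^3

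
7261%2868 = 1525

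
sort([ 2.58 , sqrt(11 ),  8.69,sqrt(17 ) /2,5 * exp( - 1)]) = [5*exp( -1 ),sqrt(17) /2, 2.58,sqrt(11 ), 8.69]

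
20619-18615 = 2004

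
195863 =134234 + 61629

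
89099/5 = 17819 + 4/5  =  17819.80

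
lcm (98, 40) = 1960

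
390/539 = 390/539 = 0.72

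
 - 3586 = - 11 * 326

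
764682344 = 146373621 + 618308723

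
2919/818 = 2919/818  =  3.57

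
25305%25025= 280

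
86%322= 86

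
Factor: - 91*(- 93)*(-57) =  - 3^2*7^1 *13^1*19^1*31^1 = - 482391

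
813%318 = 177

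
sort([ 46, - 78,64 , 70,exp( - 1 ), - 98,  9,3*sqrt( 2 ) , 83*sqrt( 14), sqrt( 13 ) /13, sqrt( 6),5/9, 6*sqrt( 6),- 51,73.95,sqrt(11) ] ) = [-98, - 78, - 51 , sqrt( 13 ) /13,exp(-1) , 5/9 , sqrt (6),sqrt(11 ), 3*sqrt ( 2), 9  ,  6*sqrt(6), 46 , 64,70,73.95,83 *sqrt( 14) ]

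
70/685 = 14/137 = 0.10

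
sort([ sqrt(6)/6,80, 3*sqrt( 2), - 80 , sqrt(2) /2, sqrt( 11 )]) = [ - 80, sqrt(6) /6, sqrt(2)/2,sqrt(11),3 *sqrt(2),  80 ]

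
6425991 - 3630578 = 2795413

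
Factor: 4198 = 2^1*2099^1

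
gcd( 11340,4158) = 378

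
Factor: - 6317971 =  - 11^1*53^1*10837^1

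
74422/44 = 37211/22 = 1691.41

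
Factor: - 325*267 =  - 3^1*5^2*13^1*89^1 = - 86775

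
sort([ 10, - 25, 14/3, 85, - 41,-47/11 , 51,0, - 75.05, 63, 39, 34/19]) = [ - 75.05, - 41, - 25, - 47/11, 0,34/19, 14/3,  10, 39, 51, 63, 85 ]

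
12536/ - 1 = - 12536/1  =  - 12536.00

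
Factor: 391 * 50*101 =1974550 = 2^1 * 5^2*17^1*23^1*101^1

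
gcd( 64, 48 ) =16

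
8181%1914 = 525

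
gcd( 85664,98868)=4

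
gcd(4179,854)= 7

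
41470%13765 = 175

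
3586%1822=1764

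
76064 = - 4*( - 19016 ) 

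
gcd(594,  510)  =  6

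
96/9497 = 96/9497 = 0.01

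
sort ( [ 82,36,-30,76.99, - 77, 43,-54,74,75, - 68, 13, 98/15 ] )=[  -  77,-68,-54,-30, 98/15, 13,36, 43, 74, 75,76.99,82 ] 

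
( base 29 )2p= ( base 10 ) 83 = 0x53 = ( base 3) 10002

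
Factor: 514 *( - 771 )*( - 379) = 2^1*3^1*257^2*379^1  =  150195426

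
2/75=2/75 = 0.03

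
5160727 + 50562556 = 55723283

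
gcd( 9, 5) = 1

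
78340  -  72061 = 6279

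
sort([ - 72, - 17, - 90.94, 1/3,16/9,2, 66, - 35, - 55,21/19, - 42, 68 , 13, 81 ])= [ - 90.94, - 72,- 55, - 42, - 35, - 17, 1/3, 21/19, 16/9, 2,13, 66,68, 81]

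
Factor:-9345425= - 5^2*157^1*2381^1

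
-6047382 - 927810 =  - 6975192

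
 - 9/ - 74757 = 3/24919 = 0.00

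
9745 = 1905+7840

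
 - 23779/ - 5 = 23779/5 = 4755.80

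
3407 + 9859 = 13266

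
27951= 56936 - 28985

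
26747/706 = 37 + 625/706 = 37.89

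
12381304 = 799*15496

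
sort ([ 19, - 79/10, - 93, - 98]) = [ - 98, - 93, - 79/10 , 19]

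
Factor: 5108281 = 67^1*76243^1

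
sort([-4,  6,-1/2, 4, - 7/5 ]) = [ -4,-7/5 , - 1/2,4,6]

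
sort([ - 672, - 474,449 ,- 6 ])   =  [ - 672, -474, - 6,449] 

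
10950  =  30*365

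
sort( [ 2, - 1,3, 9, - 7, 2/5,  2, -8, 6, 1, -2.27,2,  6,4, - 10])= [ - 10, - 8 , - 7,  -  2.27,- 1, 2/5, 1, 2, 2, 2, 3,4 , 6,6, 9]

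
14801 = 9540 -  - 5261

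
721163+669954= 1391117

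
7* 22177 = 155239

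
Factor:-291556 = -2^2 * 72889^1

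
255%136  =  119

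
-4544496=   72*(- 63118)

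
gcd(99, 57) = 3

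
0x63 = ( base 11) 90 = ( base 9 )120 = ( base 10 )99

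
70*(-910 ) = - 63700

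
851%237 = 140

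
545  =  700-155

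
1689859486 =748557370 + 941302116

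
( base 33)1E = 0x2F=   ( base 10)47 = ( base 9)52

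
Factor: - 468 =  - 2^2 * 3^2*13^1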